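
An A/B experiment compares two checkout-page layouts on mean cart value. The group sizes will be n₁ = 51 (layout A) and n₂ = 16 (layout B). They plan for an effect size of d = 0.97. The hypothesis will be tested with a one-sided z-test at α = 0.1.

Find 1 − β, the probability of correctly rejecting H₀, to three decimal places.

Noncentrality parameter: δ = d / √(1/n₁ + 1/n₂) = 0.97 / √(1/51 + 1/16) = 3.3852
One-sided α = 0.1 → critical value z_{0.1} = 1.282.
Power = P(Z > 1.282 − δ) = Φ(2.104) = 0.9823.

Power ≈ 0.982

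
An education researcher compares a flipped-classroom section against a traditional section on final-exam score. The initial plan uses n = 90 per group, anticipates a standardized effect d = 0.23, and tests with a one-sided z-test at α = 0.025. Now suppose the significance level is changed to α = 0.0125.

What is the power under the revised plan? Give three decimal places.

Power ≈ 0.242

δ = d·√(n/2) = 0.23 × √(90/2) = 1.5429 (unchanged). New critical value: z_{0.0125} = 2.241.
Revised power = Φ(δ − 2.241) = Φ(-0.699) = 0.2424.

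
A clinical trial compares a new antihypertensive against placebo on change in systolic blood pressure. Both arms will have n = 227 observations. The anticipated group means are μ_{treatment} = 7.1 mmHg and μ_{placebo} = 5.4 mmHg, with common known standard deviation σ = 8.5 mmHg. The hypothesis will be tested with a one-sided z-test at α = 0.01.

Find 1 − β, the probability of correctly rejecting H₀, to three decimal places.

Standardized effect: d = |μ_{treatment} − μ_{placebo}| / σ = |7.1 − 5.4| / 8.5 = 0.2000
Noncentrality parameter: δ = d·√(n/2) = 0.2000 × √(227/2) = 2.1307
Critical value for a one-sided test at α = 0.01: z_α = 2.326.
Power = P(Z > 2.326 − δ) = Φ(-0.196) = 0.4225.

Power ≈ 0.422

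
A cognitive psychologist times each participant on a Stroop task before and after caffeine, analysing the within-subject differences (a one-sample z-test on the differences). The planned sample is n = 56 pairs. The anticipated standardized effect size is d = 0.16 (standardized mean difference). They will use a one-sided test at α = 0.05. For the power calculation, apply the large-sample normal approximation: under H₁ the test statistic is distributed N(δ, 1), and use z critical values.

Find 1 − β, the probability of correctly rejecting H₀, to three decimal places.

Power ≈ 0.327

Noncentrality parameter: δ = d·√n = 0.16 × √56 = 1.1973
One-sided α = 0.05 → critical value z_{0.05} = 1.645.
Power = Φ(δ − 1.645) = Φ(-0.448) = 0.3272.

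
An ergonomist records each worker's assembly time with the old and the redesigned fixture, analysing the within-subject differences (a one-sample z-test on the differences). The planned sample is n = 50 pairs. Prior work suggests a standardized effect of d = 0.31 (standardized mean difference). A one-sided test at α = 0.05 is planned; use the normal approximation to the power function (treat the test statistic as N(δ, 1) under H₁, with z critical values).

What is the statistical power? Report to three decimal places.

Noncentrality parameter: δ = d·√n = 0.31 × √50 = 2.1920
One-sided α = 0.05 → critical value z_{0.05} = 1.645.
Power = Φ(δ − 1.645) = Φ(0.547) = 0.7079.

Power ≈ 0.708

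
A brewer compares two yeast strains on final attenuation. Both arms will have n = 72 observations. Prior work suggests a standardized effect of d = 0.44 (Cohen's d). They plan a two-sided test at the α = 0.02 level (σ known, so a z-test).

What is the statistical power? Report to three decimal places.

Power ≈ 0.623

Noncentrality parameter: δ = d·√(n/2) = 0.44 × √(72/2) = 2.6400
Critical value for a two-sided test at α = 0.02: z_{α/2} = 2.326.
Power = Φ(δ − 2.326) + Φ(−δ − 2.326) = Φ(0.314) + Φ(-4.966) = 0.6231 + 0.0000 = 0.6231.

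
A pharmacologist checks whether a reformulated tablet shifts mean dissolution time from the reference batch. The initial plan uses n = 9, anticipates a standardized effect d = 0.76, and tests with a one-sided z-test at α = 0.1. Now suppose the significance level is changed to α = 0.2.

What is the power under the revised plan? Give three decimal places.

δ = d·√n = 0.76 × √9 = 2.2800 (unchanged). New critical value: z_{0.2} = 0.842.
Revised power = P(Z > 0.842 − δ) = Φ(1.438) = 0.9248.

Power ≈ 0.925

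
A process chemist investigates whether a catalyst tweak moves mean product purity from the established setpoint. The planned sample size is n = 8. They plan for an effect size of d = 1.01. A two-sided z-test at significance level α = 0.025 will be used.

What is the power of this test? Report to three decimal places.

Power ≈ 0.731

Noncentrality parameter: δ = d·√n = 1.01 × √8 = 2.8567
Critical value for a two-sided test at α = 0.025: z_{α/2} = 2.241.
Power = Φ(δ − 2.241) + Φ(−δ − 2.241) = Φ(0.615) + Φ(-5.098) = 0.7308 + 0.0000 = 0.7308.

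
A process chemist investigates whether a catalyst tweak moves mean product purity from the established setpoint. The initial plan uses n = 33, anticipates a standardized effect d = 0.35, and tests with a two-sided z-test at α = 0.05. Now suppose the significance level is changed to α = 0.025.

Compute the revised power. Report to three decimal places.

δ = d·√n = 0.35 × √33 = 2.0106 (unchanged). New critical value: z_{0.0125} = 2.241.
Revised power = Φ(δ − 2.241) + Φ(−δ − 2.241) = Φ(-0.231) + Φ(-4.252) = 0.4087 + 0.0000 = 0.4087.

Power ≈ 0.409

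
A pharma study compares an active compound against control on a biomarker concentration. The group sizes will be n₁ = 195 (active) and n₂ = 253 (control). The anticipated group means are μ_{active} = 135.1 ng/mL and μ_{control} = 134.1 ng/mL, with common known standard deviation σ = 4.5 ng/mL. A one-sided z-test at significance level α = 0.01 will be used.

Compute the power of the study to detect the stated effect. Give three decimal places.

Standardized effect: d = |μ_{active} − μ_{control}| / σ = |135.1 − 134.1| / 4.5 = 0.2222
Noncentrality parameter: δ = d / √(1/n₁ + 1/n₂) = 0.2222 / √(1/195 + 1/253) = 2.3320
Critical value for a one-sided test at α = 0.01: z_α = 2.326.
Power = P(Z > 2.326 − δ) = Φ(0.006) = 0.5022.

Power ≈ 0.502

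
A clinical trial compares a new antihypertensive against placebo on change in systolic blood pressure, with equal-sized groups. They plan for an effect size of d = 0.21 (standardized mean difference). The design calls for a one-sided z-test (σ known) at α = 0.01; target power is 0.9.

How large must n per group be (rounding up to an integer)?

Set Φ(δ − 2.326) = 0.9; then δ − 2.326 = Φ⁻¹(0.9) = 1.282, giving δ = 3.608.
δ = d·√(n/2) ⇒ n = 2(δ/d)² = 2 × (3.608 / 0.21)² = 590.34.
Round up to the next whole unit.

n = 591 per group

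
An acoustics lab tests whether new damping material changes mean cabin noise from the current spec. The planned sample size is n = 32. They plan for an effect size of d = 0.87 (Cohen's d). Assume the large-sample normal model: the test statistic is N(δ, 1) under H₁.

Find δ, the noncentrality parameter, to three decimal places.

δ ≈ 4.921

The noncentrality parameter scales effect size by the design's sample-size factor: δ = d·√n = 0.87 × √32 = 4.9215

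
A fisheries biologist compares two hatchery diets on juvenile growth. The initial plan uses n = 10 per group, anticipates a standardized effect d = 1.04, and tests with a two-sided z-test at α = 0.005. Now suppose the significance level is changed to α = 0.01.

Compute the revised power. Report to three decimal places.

δ = d·√(n/2) = 1.04 × √(10/2) = 2.3255 (unchanged). New critical value: z_{0.005} = 2.576.
Revised power = Φ(δ − 2.576) + Φ(−δ − 2.576) = Φ(-0.250) + Φ(-4.901) = 0.4012 + 0.0000 = 0.4012.

Power ≈ 0.401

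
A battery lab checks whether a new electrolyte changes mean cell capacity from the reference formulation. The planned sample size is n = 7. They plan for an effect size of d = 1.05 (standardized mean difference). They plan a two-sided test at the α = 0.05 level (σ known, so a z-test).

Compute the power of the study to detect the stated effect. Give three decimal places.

Noncentrality parameter: δ = d·√n = 1.05 × √7 = 2.7780
Critical value for a two-sided test at α = 0.05: z_{α/2} = 1.960.
Power = Φ(δ − 1.960) + Φ(−δ − 1.960) = Φ(0.818) + Φ(-4.738) = 0.7933 + 0.0000 = 0.7933.

Power ≈ 0.793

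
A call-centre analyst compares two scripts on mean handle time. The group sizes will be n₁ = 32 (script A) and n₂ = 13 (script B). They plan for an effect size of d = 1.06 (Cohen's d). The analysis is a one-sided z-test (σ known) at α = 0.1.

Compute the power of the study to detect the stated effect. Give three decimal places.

Noncentrality parameter: δ = d / √(1/n₁ + 1/n₂) = 1.06 / √(1/32 + 1/13) = 3.2229
One-sided α = 0.1 → critical value z_{0.1} = 1.282.
Power = Φ(δ − 1.282) = Φ(1.941) = 0.9739.

Power ≈ 0.974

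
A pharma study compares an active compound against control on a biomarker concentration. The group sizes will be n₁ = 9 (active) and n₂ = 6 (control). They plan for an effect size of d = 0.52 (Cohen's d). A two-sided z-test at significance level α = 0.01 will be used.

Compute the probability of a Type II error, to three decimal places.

Noncentrality parameter: δ = d / √(1/n₁ + 1/n₂) = 0.52 / √(1/9 + 1/6) = 0.9866
Critical value for a two-sided test at α = 0.01: z_{α/2} = 2.576.
Power = Φ(δ − 2.576) + Φ(−δ − 2.576) = Φ(-1.589) + Φ(-3.562) = 0.0560 + 0.0002 = 0.0562.
Type II error: β = 1 − power = 1 − 0.0562 = 0.9438.

β ≈ 0.944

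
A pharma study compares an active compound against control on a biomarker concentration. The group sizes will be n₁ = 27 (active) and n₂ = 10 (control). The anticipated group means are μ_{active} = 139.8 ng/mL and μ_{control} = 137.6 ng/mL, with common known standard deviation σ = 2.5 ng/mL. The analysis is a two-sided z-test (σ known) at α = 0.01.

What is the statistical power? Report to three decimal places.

Standardized effect: d = |μ_{active} − μ_{control}| / σ = |139.8 − 137.6| / 2.5 = 0.8800
Noncentrality parameter: δ = d / √(1/n₁ + 1/n₂) = 0.8800 / √(1/27 + 1/10) = 2.3772
Two-sided α = 0.01 → critical value z_{0.005} = 2.576.
Power = Φ(δ − 2.576) + Φ(−δ − 2.576) = Φ(-0.199) + Φ(-4.953) = 0.4213 + 0.0000 = 0.4213.

Power ≈ 0.421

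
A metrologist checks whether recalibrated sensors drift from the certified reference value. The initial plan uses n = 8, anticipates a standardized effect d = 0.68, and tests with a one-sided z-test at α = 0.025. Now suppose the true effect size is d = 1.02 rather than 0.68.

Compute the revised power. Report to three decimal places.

Power ≈ 0.823

With d = 1.02: δ = d·√n = 1.02 × √8 = 2.8850. Critical value z_{0.025} = 1.960.
Revised power = Φ(δ − 1.960) = Φ(0.925) = 0.8225.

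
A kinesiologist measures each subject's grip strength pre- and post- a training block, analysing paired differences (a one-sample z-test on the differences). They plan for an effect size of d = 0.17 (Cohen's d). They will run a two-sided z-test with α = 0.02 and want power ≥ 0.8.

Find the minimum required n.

n = 348

For power 0.8 need Φ(δ − z_{0.01}) = 0.8, so δ = z_{0.01} + z_{0.20} = 2.326 + 0.842 = 3.168.
(For δ > 0 the lower-tail rejection region contributes negligibly to power, so the one-term inversion is standard.)
δ = d·√n ⇒ n = (δ/d)² = (3.168 / 0.17)² = 347.27.
Round up to the next whole unit.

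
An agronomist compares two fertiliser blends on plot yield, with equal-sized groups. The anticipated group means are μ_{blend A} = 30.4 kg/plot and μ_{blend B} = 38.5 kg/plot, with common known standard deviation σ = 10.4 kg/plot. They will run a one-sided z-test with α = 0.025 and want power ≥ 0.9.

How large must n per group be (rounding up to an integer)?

n = 35 per group

Standardized effect: d = |μ_{blend A} − μ_{blend B}| / σ = |30.4 − 38.5| / 10.4 = 0.7788
For power 0.9 need Φ(δ − z_{0.025}) = 0.9, so δ = z_{0.025} + z_{0.10} = 1.960 + 1.282 = 3.242.
δ = d·√(n/2) ⇒ n = 2(δ/d)² = 2 × (3.242 / 0.7788)² = 34.64.
Rounding up, n = 35 per group.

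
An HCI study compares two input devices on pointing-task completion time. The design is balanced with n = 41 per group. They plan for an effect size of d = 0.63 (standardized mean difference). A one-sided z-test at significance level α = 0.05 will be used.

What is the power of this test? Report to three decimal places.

Noncentrality parameter: δ = d·√(n/2) = 0.63 × √(41/2) = 2.8524
Critical value for a one-sided test at α = 0.05: z_α = 1.645.
Power = P(Z > 1.645 − δ) = Φ(1.208) = 0.8864.

Power ≈ 0.886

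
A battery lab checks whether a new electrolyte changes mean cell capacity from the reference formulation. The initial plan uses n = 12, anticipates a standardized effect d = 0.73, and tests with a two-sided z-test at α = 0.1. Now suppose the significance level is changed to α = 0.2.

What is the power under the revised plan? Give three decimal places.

δ = d·√n = 0.73 × √12 = 2.5288 (unchanged). New critical value: z_{0.1} = 1.282.
Revised power = Φ(δ − 1.282) + Φ(−δ − 1.282) = Φ(1.247) + Φ(-3.810) = 0.8938 + 0.0001 = 0.8939.

Power ≈ 0.894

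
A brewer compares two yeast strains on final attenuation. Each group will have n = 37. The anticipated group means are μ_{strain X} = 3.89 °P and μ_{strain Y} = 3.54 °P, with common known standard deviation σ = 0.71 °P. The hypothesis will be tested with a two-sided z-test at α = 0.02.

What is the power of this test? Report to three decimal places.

Power ≈ 0.418

Standardized effect: d = |μ_{strain X} − μ_{strain Y}| / σ = |3.89 − 3.54| / 0.71 = 0.4930
Noncentrality parameter: δ = d·√(n/2) = 0.4930 × √(37/2) = 2.1203
Two-sided α = 0.02 → critical value z_{0.01} = 2.326.
Power = Φ(δ − 2.326) + Φ(−δ − 2.326) = Φ(-0.206) + Φ(-4.447) = 0.4184 + 0.0000 = 0.4184.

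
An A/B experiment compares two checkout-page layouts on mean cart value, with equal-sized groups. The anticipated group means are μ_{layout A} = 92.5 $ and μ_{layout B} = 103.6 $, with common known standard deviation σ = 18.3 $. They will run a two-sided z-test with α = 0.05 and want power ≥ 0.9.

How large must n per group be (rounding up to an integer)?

n = 58 per group

Standardized effect: d = |μ_{layout A} − μ_{layout B}| / σ = |92.5 − 103.6| / 18.3 = 0.6066
Set Φ(δ − 1.960) = 0.9; then δ − 1.960 = Φ⁻¹(0.9) = 1.282, giving δ = 3.242.
(The Φ(−δ − z_{α/2}) term is vanishingly small for δ > 0 and is dropped in the standard sample-size formula.)
δ = d·√(n/2) ⇒ n = 2(δ/d)² = 2 × (3.242 / 0.6066)² = 57.12.
Rounding up, n = 58 per group.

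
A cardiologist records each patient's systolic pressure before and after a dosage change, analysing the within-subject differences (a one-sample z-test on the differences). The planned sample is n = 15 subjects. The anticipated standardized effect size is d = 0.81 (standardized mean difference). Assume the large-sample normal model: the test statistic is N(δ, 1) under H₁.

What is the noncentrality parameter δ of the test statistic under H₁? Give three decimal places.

δ ≈ 3.137

δ = d·√n = 0.81 × √15 = 3.1371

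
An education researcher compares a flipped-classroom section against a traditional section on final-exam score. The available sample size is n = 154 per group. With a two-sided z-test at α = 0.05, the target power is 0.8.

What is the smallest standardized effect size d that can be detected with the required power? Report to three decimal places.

d ≈ 0.319

Need Φ(δ − 1.960) = 0.8, so δ = 1.960 + 0.842 = 2.802.
(Lower-tail contribution to power is negligible for δ > 0.)
δ = d·√(n/2) ⇒ d = δ/√(n/2) = 2.802/√(154/2) = 0.3193.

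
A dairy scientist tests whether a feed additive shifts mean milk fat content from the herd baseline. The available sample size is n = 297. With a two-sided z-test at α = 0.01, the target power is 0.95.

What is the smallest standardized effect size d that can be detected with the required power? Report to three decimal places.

d ≈ 0.245

Required noncentrality: δ = z_{0.005} + z_{0.05} = 2.576 + 1.645 = 4.221.
(Lower-tail contribution to power is negligible for δ > 0.)
δ = d·√n ⇒ d = δ/√n = 4.221/√297 = 0.2449.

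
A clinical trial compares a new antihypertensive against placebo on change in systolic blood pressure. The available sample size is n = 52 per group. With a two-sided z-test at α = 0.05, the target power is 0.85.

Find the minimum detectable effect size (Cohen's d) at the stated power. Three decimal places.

Need Φ(δ − 1.960) = 0.85, so δ = 1.960 + 1.036 = 2.996.
(The second rejection-region term Φ(−δ − z_{α/2}) is negligible and dropped.)
δ = d·√(n/2) ⇒ d = δ/√(n/2) = 2.996/√(52/2) = 0.5876.

d ≈ 0.588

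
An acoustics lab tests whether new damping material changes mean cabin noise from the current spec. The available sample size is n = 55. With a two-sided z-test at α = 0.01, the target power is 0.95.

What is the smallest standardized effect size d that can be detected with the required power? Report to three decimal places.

d ≈ 0.569

Need Φ(δ − 2.576) = 0.95, so δ = 2.576 + 1.645 = 4.221.
(Lower-tail contribution to power is negligible for δ > 0.)
δ = d·√n ⇒ d = δ/√n = 4.221/√55 = 0.5691.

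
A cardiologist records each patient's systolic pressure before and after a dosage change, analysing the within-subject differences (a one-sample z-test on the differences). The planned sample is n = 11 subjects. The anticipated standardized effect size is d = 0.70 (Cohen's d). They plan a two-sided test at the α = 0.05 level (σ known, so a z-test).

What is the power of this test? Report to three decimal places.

Power ≈ 0.641

Noncentrality parameter: δ = d·√n = 0.70 × √11 = 2.3216
Critical value for a two-sided test at α = 0.05: z_{α/2} = 1.960.
Power = Φ(δ − 1.960) + Φ(−δ − 1.960) = Φ(0.362) + Φ(-4.282) = 0.6412 + 0.0000 = 0.6412.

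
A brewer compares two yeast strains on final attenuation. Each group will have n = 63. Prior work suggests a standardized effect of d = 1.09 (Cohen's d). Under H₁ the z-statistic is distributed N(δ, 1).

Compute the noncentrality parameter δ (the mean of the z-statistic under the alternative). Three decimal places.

δ = d·√(n/2) = 1.09 × √(63/2) = 6.1176

δ ≈ 6.118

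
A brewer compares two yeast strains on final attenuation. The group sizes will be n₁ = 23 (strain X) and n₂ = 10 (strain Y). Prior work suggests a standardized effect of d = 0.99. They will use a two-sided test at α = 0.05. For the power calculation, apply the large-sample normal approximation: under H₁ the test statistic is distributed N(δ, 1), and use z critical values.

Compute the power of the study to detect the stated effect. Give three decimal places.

Noncentrality parameter: λ = d / √(1/n₁ + 1/n₂) = 0.99 / √(1/23 + 1/10) = 2.6136
Two-sided α = 0.05 → critical value z_{0.025} = 1.960.
Power = Φ(λ − 1.960) + Φ(−λ − 1.960) = Φ(0.654) + Φ(-4.574) = 0.7433 + 0.0000 = 0.7433.

Power ≈ 0.743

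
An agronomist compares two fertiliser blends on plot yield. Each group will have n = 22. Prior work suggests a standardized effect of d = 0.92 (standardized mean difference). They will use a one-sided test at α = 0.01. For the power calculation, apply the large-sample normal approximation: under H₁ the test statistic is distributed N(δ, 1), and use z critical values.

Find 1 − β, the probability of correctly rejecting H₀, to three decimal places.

Power ≈ 0.766

Noncentrality parameter: δ = d·√(n/2) = 0.92 × √(22/2) = 3.0513
One-sided α = 0.01 → critical value z_{0.01} = 2.326.
Power = P(Z > 2.326 − δ) = Φ(0.725) = 0.7658.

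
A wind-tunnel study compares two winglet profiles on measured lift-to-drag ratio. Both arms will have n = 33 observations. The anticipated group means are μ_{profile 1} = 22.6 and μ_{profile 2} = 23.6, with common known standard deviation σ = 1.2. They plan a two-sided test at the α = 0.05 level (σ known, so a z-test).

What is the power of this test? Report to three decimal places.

Power ≈ 0.923

Standardized effect: d = |μ_{profile 1} − μ_{profile 2}| / σ = |22.6 − 23.6| / 1.2 = 0.8333
Noncentrality parameter: δ = d·√(n/2) = 0.8333 × √(33/2) = 3.3850
Critical value for a two-sided test at α = 0.05: z_{α/2} = 1.960.
Power = Φ(δ − 1.960) + Φ(−δ − 1.960) = Φ(1.425) + Φ(-5.345) = 0.9229 + 0.0000 = 0.9229.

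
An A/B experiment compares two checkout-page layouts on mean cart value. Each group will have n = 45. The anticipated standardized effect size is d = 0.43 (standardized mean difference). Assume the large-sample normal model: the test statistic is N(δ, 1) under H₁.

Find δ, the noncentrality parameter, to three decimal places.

δ = d·√(n/2) = 0.43 × √(45/2) = 2.0397

δ ≈ 2.040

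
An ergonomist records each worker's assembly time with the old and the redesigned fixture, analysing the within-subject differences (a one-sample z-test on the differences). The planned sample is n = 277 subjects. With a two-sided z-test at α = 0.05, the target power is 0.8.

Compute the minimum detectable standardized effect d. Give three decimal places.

Need Φ(δ − 1.960) = 0.8, so δ = 1.960 + 0.842 = 2.802.
(The second rejection-region term Φ(−δ − z_{α/2}) is negligible and dropped.)
δ = d·√n ⇒ d = δ/√n = 2.802/√277 = 0.1683.

d ≈ 0.168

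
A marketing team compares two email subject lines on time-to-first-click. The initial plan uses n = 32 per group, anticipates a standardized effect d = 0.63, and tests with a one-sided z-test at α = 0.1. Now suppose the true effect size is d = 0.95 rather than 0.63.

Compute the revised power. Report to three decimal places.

Power ≈ 0.994

With d = 0.95: δ = d·√(n/2) = 0.95 × √(32/2) = 3.8000. Critical value z_{0.1} = 1.282.
Revised power = Φ(δ − 1.282) = Φ(2.518) = 0.9941.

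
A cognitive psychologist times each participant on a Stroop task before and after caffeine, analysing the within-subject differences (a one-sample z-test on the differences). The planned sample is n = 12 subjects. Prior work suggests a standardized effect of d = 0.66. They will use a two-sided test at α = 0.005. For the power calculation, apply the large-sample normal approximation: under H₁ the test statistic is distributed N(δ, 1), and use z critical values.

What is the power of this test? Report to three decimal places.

Power ≈ 0.301

Noncentrality parameter: δ = d·√n = 0.66 × √12 = 2.2863
Two-sided α = 0.005 → critical value z_{0.0025} = 2.807.
Power = Φ(δ − 2.807) + Φ(−δ − 2.807) = Φ(-0.521) + Φ(-5.093) = 0.3013 + 0.0000 = 0.3013.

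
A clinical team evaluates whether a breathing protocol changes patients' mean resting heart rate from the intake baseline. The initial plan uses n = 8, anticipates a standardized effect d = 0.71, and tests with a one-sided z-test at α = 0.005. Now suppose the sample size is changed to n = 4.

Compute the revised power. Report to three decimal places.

Power ≈ 0.124

With n = 4: δ = d·√n = 0.71 × √4 = 1.4200. Critical value z_{0.005} = 2.576.
Revised power = Φ(δ − 2.576) = Φ(-1.156) = 0.1239.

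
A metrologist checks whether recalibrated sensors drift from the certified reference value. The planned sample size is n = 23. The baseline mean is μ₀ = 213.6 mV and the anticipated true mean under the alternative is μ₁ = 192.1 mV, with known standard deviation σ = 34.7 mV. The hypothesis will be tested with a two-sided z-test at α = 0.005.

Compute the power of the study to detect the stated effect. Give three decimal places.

Power ≈ 0.565

Standardized effect: d = |μ₁ − μ₀| / σ = |192.1 − 213.6| / 34.7 = 0.6196
Noncentrality parameter: δ = d·√n = 0.6196 × √23 = 2.9715
Critical value for a two-sided test at α = 0.005: z_{α/2} = 2.807.
Power = Φ(δ − 2.807) + Φ(−δ − 2.807) = Φ(0.164) + Φ(-5.779) = 0.5653 + 0.0000 = 0.5653.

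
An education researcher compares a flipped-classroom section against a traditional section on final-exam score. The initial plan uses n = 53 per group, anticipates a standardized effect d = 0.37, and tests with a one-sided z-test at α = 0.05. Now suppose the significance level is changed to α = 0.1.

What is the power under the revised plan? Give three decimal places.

δ = d·√(n/2) = 0.37 × √(53/2) = 1.9047 (unchanged). New critical value: z_{0.1} = 1.282.
Revised power = Φ(δ − 1.282) = Φ(0.623) = 0.7334.

Power ≈ 0.733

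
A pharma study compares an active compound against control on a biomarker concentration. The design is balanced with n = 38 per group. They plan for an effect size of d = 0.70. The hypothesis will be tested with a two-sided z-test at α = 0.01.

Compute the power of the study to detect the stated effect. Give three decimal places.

Power ≈ 0.683

Noncentrality parameter: δ = d·√(n/2) = 0.70 × √(38/2) = 3.0512
Two-sided α = 0.01 → critical value z_{0.005} = 2.576.
Power = Φ(δ − 2.576) + Φ(−δ − 2.576) = Φ(0.475) + Φ(-5.627) = 0.6827 + 0.0000 = 0.6827.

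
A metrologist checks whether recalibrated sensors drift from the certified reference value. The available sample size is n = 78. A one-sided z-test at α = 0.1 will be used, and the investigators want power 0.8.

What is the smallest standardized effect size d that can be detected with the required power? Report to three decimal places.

Required noncentrality: δ = z_{0.1} + z_{0.20} = 1.282 + 0.842 = 2.123.
δ = d·√n ⇒ d = δ/√n = 2.123/√78 = 0.2404.

d ≈ 0.240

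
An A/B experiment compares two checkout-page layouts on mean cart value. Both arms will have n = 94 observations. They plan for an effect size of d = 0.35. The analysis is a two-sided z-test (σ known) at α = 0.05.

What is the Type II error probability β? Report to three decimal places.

β ≈ 0.330

Noncentrality parameter: δ = d·√(n/2) = 0.35 × √(94/2) = 2.3995
Critical value for a two-sided test at α = 0.05: z_{α/2} = 1.960.
Power = Φ(δ − 1.960) + Φ(−δ − 1.960) = Φ(0.440) + Φ(-4.359) = 0.6699 + 0.0000 = 0.6699.
Type II error: β = 1 − power = 1 − 0.6699 = 0.3301.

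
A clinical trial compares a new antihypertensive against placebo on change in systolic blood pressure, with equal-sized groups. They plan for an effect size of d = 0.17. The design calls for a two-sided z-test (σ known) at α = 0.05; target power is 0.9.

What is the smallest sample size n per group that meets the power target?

n = 728 per group

Set Φ(δ − 1.960) = 0.9; then δ − 1.960 = Φ⁻¹(0.9) = 1.282, giving δ = 3.242.
(For δ > 0 the lower-tail rejection region contributes negligibly to power, so the one-term inversion is standard.)
δ = d·√(n/2) ⇒ n = 2(δ/d)² = 2 × (3.242 / 0.17)² = 727.16.
Rounding up, n = 728 per group.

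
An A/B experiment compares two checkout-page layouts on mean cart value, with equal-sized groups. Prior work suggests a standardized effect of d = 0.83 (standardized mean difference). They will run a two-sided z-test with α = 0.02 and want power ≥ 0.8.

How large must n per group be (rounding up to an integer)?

n = 30 per group

Set Φ(δ − 2.326) = 0.8; then δ − 2.326 = Φ⁻¹(0.8) = 0.842, giving δ = 3.168.
(For δ > 0 the lower-tail rejection region contributes negligibly to power, so the one-term inversion is standard.)
δ = d·√(n/2) ⇒ n = 2(δ/d)² = 2 × (3.168 / 0.83)² = 29.14.
Round up to the next whole unit.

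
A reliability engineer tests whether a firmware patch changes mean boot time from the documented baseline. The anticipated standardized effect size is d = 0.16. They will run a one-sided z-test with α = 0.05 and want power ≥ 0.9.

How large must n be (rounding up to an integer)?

For power 0.9 need Φ(δ − z_{0.05}) = 0.9, so δ = z_{0.05} + z_{0.10} = 1.645 + 1.282 = 2.926.
δ = d·√n ⇒ n = (δ/d)² = (2.926 / 0.16)² = 334.53.
Round up to the next whole unit.

n = 335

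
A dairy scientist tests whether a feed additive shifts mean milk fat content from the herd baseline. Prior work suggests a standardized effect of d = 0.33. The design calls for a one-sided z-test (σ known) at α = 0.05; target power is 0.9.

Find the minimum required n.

For power 0.9 need Φ(δ − z_{0.05}) = 0.9, so δ = z_{0.05} + z_{0.10} = 1.645 + 1.282 = 2.926.
δ = d·√n ⇒ n = (δ/d)² = (2.926 / 0.33)² = 78.64.
Round up to the next whole unit.

n = 79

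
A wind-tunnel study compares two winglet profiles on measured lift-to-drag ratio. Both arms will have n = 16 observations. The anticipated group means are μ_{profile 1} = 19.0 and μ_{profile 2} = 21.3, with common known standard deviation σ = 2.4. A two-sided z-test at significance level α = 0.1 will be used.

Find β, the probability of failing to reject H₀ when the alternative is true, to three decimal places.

β ≈ 0.143

Standardized effect: d = |μ_{profile 1} − μ_{profile 2}| / σ = |19.0 − 21.3| / 2.4 = 0.9583
Noncentrality parameter: δ = d·√(n/2) = 0.9583 × √(16/2) = 2.7106
Critical value for a two-sided test at α = 0.1: z_{α/2} = 1.645.
Power = Φ(δ − 1.645) + Φ(−δ − 1.645) = Φ(1.066) + Φ(-4.355) = 0.8567 + 0.0000 = 0.8567.
Type II error: β = 1 − power = 1 − 0.8567 = 0.1433.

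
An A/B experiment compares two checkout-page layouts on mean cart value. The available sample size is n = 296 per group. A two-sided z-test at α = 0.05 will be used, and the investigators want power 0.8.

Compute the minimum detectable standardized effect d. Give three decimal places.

Required noncentrality: δ = z_{0.025} + z_{0.20} = 1.960 + 0.842 = 2.802.
(The second rejection-region term Φ(−δ − z_{α/2}) is negligible and dropped.)
δ = d·√(n/2) ⇒ d = δ/√(n/2) = 2.802/√(296/2) = 0.2303.

d ≈ 0.230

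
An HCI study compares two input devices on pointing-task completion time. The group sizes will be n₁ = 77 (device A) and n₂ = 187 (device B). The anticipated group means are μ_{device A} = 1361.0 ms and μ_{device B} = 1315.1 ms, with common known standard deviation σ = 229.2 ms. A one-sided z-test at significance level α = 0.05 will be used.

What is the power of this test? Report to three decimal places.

Standardized effect: d = |μ_{device A} − μ_{device B}| / σ = |1361.0 − 1315.1| / 229.2 = 0.2003
Noncentrality parameter: δ = d / √(1/n₁ + 1/n₂) = 0.2003 / √(1/77 + 1/187) = 1.4790
One-sided α = 0.05 → critical value z_{0.05} = 1.645.
Power = P(Z > 1.645 − δ) = Φ(-0.166) = 0.4341.

Power ≈ 0.434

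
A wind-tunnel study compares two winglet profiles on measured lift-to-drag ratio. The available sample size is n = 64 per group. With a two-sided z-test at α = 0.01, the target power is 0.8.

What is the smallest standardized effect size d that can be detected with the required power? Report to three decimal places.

Need Φ(δ − 2.576) = 0.8, so δ = 2.576 + 0.842 = 3.417.
(The second rejection-region term Φ(−δ − z_{α/2}) is negligible and dropped.)
δ = d·√(n/2) ⇒ d = δ/√(n/2) = 3.417/√(64/2) = 0.6041.

d ≈ 0.604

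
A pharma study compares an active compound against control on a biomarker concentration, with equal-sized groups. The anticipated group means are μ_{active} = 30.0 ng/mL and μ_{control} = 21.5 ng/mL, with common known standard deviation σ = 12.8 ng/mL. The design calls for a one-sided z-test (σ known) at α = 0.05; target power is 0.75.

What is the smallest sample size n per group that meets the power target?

Standardized effect: d = |μ_{active} − μ_{control}| / σ = |30.0 − 21.5| / 12.8 = 0.6641
For power 0.75 need Φ(δ − z_{0.05}) = 0.75, so δ = z_{0.05} + z_{0.25} = 1.645 + 0.674 = 2.319.
δ = d·√(n/2) ⇒ n = 2(δ/d)² = 2 × (2.319 / 0.6641)² = 24.40.
Round up to the next whole unit.

n = 25 per group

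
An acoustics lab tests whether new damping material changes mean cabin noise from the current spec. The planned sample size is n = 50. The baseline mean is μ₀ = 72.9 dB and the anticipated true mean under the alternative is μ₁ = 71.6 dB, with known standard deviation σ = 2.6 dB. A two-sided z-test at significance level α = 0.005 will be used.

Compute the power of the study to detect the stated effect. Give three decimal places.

Power ≈ 0.767

Standardized effect: d = |μ₁ − μ₀| / σ = |71.6 − 72.9| / 2.6 = 0.5000
Noncentrality parameter: δ = d·√n = 0.5000 × √50 = 3.5355
Critical value for a two-sided test at α = 0.005: z_{α/2} = 2.807.
Power = Φ(δ − 2.807) + Φ(−δ − 2.807) = Φ(0.729) + Φ(-6.343) = 0.7668 + 0.0000 = 0.7668.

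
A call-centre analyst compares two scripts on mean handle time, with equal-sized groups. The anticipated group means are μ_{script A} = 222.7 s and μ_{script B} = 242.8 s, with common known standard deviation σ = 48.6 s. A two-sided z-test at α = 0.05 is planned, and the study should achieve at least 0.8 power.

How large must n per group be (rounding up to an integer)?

Standardized effect: d = |μ_{script A} − μ_{script B}| / σ = |222.7 − 242.8| / 48.6 = 0.4136
For power 0.8 need Φ(δ − z_{0.025}) = 0.8, so δ = z_{0.025} + z_{0.20} = 1.960 + 0.842 = 2.802.
(The Φ(−δ − z_{α/2}) term is vanishingly small for δ > 0 and is dropped in the standard sample-size formula.)
δ = d·√(n/2) ⇒ n = 2(δ/d)² = 2 × (2.802 / 0.4136)² = 91.77.
Round up to the next whole unit.

n = 92 per group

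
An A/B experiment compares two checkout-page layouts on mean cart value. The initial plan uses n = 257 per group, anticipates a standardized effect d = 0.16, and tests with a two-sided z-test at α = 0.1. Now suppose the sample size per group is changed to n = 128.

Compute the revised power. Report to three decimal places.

Power ≈ 0.359

With n = 128 per group: δ = d·√(n/2) = 0.16 × √(128/2) = 1.2800. Critical value z_{0.05} = 1.645.
Revised power = Φ(δ − 1.645) + Φ(−δ − 1.645) = Φ(-0.365) + Φ(-2.925) = 0.3576 + 0.0017 = 0.3593.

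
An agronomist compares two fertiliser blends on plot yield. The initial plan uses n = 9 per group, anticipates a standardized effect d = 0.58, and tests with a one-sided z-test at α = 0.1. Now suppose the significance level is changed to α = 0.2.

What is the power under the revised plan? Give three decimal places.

δ = d·√(n/2) = 0.58 × √(9/2) = 1.2304 (unchanged). New critical value: z_{0.2} = 0.842.
Revised power = Φ(δ − 0.842) = Φ(0.389) = 0.6513.

Power ≈ 0.651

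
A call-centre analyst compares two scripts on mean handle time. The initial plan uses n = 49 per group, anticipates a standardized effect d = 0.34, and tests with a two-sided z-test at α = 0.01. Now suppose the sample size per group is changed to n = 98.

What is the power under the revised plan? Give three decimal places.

Power ≈ 0.422

With n = 98 per group: δ = d·√(n/2) = 0.34 × √(98/2) = 2.3800. Critical value z_{0.005} = 2.576.
Revised power = Φ(δ − 2.576) + Φ(−δ − 2.576) = Φ(-0.196) + Φ(-4.956) = 0.4224 + 0.0000 = 0.4224.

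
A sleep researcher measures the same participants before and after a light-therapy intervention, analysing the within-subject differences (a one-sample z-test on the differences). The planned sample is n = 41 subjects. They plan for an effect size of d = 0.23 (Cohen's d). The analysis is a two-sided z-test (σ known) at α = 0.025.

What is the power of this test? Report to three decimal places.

Noncentrality parameter: δ = d·√n = 0.23 × √41 = 1.4727
Two-sided α = 0.025 → critical value z_{0.0125} = 2.241.
Power = Φ(δ − 2.241) + Φ(−δ − 2.241) = Φ(-0.769) + Φ(-3.714) = 0.2210 + 0.0001 = 0.2211.

Power ≈ 0.221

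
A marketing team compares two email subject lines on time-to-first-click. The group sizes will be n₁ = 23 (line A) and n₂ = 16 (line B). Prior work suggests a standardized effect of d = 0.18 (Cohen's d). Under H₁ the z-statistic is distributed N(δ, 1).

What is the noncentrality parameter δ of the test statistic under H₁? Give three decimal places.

δ ≈ 0.553

δ = d / √(1/n₁ + 1/n₂) = 0.18 / √(1/23 + 1/16) = 0.5529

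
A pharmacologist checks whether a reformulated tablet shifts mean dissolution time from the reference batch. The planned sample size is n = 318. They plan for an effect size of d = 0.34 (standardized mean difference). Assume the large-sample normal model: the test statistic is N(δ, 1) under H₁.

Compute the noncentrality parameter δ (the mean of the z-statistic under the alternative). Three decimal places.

The noncentrality parameter scales effect size by the design's sample-size factor: δ = d·√n = 0.34 × √318 = 6.0631

δ ≈ 6.063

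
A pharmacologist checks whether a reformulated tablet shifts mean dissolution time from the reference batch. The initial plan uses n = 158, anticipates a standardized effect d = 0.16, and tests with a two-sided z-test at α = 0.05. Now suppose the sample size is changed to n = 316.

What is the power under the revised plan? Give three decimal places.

Power ≈ 0.812

With n = 316: δ = d·√n = 0.16 × √316 = 2.8442. Critical value z_{0.025} = 1.960.
Revised power = Φ(δ − 1.960) + Φ(−δ − 1.960) = Φ(0.884) + Φ(-4.804) = 0.8117 + 0.0000 = 0.8117.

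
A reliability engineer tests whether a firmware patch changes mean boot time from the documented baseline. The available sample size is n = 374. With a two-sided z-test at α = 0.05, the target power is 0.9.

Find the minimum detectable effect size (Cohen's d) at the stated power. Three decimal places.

d ≈ 0.168

Required noncentrality: δ = z_{0.025} + z_{0.10} = 1.960 + 1.282 = 3.242.
(The second rejection-region term Φ(−δ − z_{α/2}) is negligible and dropped.)
δ = d·√n ⇒ d = δ/√n = 3.242/√374 = 0.1676.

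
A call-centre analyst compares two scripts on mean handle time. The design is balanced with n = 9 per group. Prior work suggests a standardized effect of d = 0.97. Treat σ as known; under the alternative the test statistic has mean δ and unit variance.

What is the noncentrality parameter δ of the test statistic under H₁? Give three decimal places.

δ ≈ 2.058

The noncentrality parameter scales effect size by the design's sample-size factor: δ = d·√(n/2) = 0.97 × √(9/2) = 2.0577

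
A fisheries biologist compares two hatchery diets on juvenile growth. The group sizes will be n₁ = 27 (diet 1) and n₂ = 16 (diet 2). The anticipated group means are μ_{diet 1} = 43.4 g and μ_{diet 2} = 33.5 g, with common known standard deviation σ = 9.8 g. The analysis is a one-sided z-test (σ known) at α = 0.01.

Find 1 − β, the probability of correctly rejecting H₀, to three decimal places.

Standardized effect: d = |μ_{diet 1} − μ_{diet 2}| / σ = |43.4 − 33.5| / 9.8 = 1.0102
Noncentrality parameter: δ = d / √(1/n₁ + 1/n₂) = 1.0102 / √(1/27 + 1/16) = 3.2020
Critical value for a one-sided test at α = 0.01: z_α = 2.326.
Power = P(Z > 2.326 − δ) = Φ(0.876) = 0.8094.

Power ≈ 0.809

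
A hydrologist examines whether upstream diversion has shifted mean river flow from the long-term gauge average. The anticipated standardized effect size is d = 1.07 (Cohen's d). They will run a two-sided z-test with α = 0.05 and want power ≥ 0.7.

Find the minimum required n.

n = 6

Set Φ(δ − 1.960) = 0.7; then δ − 1.960 = Φ⁻¹(0.7) = 0.524, giving δ = 2.484.
(The Φ(−δ − z_{α/2}) term is vanishingly small for δ > 0 and is dropped in the standard sample-size formula.)
δ = d·√n ⇒ n = (δ/d)² = (2.484 / 1.07)² = 5.39.
Rounding up, n = 6.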